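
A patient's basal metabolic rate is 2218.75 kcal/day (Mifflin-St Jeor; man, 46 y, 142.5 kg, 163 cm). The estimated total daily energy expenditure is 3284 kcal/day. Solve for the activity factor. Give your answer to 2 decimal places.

1.48

Activity factor = TEE ÷ BMR = 3284 ÷ 2218.75 = 1.48.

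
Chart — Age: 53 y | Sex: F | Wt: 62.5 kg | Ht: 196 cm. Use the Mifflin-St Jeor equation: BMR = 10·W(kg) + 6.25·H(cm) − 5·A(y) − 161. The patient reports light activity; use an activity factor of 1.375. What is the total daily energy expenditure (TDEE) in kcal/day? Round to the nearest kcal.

Mifflin-St Jeor (female): BMR = 10(62.5) + 6.25(196) − 5(53) − 161 = 625 + 1225 − 265 − 161 = 1424 kcal/day.
TEE = BMR × activity factor = 1424 × 1.375 = 1958 kcal/day.

1958 kcal/day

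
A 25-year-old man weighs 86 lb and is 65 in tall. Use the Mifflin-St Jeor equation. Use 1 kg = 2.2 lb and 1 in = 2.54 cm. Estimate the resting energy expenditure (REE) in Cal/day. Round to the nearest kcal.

1303 Cal/day

Convert to metric: weight = 86 ÷ 2.2 = 39.0909 kg; height = 65 × 2.54 = 165.1 cm.
Mifflin-St Jeor (male): BMR = 10(39.0909) + 6.25(165.1) − 5(25) + 5 = 390.9091 + 1031.875 − 125 + 5 = 1302.7841 kcal/day.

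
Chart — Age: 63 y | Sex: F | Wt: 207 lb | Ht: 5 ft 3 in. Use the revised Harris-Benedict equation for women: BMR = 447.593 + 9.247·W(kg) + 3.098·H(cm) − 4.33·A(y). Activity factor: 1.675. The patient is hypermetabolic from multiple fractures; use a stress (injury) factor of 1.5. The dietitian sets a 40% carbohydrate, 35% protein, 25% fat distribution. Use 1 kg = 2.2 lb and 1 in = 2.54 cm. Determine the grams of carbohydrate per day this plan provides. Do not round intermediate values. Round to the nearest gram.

387 g/day

Convert to metric: weight = 207 ÷ 2.2 = 94.0909 kg; height = (5×12 + 3) × 2.54 = 63 × 2.54 = 160.02 cm.
Harris-Benedict: BMR = 447.593 + 9.247(94.0909) + 3.098(160.02) − 4.33(63) = 1540.6036 kcal/day.
TEE = 1540.6036 × 1.675 = 2580.511 kcal/day.
With stress factor 1.5: 2580.511 × 1.5 = 3870.7665 kcal/day.
Carbohydrate energy = 40% × 3870.7665 = 1548.3066 kcal.
Carbohydrate = 1548.3066 ÷ 4 kcal/g = 387.0767 g.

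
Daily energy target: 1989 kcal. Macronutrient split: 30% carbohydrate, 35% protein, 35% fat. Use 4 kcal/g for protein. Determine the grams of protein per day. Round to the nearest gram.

Protein energy = 35% × 1989 = 696.15 kcal.
At 4 kcal/g: 696.15 ÷ 4 = 174.0375 g.

174 g/day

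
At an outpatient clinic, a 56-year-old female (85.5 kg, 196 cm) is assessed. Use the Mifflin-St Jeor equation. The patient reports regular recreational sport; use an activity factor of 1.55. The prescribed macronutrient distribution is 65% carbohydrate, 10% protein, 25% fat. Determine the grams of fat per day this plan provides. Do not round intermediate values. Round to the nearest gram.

71 g/day

Mifflin-St Jeor (female): BMR = 10(85.5) + 6.25(196) − 5(56) − 161 = 855 + 1225 − 280 − 161 = 1639 kcal/day.
TEE = 1639 × 1.55 = 2540.45 kcal/day.
Fat energy = 25% × 2540.45 = 635.1125 kcal.
Fat = 635.1125 ÷ 9 kcal/g = 70.5681 g.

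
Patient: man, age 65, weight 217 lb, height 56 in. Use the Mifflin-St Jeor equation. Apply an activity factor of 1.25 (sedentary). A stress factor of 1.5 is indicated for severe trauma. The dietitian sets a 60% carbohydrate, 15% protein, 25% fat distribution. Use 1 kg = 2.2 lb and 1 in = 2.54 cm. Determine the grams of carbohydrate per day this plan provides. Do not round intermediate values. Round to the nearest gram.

437 g/day

Convert to metric: weight = 217 ÷ 2.2 = 98.6364 kg; height = 56 × 2.54 = 142.24 cm.
Mifflin-St Jeor (male): BMR = 10(98.6364) + 6.25(142.24) − 5(65) + 5 = 986.3636 + 889 − 325 + 5 = 1555.3636 kcal/day.
TEE = 1555.3636 × 1.25 = 1944.2045 kcal/day.
With stress factor 1.5: 1944.2045 × 1.5 = 2916.3068 kcal/day.
Carbohydrate energy = 60% × 2916.3068 = 1749.7841 kcal.
Carbohydrate = 1749.7841 ÷ 4 kcal/g = 437.446 g.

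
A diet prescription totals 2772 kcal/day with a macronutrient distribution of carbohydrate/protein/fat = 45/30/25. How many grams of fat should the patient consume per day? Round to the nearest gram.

77 g/day

Fat energy = 25% × 2772 = 693 kcal.
At 9 kcal/g: 693 ÷ 9 = 77 g.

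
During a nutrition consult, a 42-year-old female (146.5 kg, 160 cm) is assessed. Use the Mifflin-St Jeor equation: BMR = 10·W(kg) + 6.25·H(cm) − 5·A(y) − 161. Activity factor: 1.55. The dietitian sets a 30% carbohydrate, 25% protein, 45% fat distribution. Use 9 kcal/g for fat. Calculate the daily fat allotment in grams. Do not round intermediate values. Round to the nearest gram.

Mifflin-St Jeor (female): BMR = 10(146.5) + 6.25(160) − 5(42) − 161 = 1465 + 1000 − 210 − 161 = 2094 kcal/day.
TEE = 2094 × 1.55 = 3245.7 kcal/day.
Fat energy = 45% × 3245.7 = 1460.565 kcal.
Fat = 1460.565 ÷ 9 kcal/g = 162.285 g.

162 g/day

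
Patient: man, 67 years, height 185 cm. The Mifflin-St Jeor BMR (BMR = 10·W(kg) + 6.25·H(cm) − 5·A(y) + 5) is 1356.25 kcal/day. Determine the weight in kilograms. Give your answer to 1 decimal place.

53.0 kg

1356.25 = 10·W + 6.25(185) − 5(67) + 5
10·W = 1356.25 − 826.25 = 530, so W = 53 kg.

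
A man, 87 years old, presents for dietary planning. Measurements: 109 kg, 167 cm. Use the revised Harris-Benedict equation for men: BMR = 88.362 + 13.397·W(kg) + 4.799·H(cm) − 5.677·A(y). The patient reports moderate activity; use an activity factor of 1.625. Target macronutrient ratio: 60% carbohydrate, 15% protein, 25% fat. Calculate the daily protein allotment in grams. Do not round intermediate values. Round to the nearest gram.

Harris-Benedict: BMR = 88.362 + 13.397(109) + 4.799(167) − 5.677(87) = 1856.169 kcal/day.
TEE = 1856.169 × 1.625 = 3016.2746 kcal/day.
Protein energy = 15% × 3016.2746 = 452.4412 kcal.
Protein = 452.4412 ÷ 4 kcal/g = 113.1103 g.

113 g/day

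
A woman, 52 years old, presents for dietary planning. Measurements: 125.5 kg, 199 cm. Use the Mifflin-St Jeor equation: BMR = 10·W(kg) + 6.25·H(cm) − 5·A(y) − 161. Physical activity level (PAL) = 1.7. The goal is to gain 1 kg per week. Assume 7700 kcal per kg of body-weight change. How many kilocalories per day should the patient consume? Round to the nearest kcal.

Mifflin-St Jeor (female): BMR = 10(125.5) + 6.25(199) − 5(52) − 161 = 1255 + 1243.75 − 260 − 161 = 2077.75 kcal/day.
TEE = 2077.75 × 1.7 = 3532.175 kcal/day.
Required daily surplus = 1 × 7700 ÷ 7 = 1100 kcal/day.
Target intake = 3532.175 + 1100 = 4632.175 kcal/day.

4632 kilocalories per day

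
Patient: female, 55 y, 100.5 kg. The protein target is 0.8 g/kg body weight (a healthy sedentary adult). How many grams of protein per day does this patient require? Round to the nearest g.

Protein = 0.8 g/kg × 100.5 kg = 80.4 g/day.

80 g/day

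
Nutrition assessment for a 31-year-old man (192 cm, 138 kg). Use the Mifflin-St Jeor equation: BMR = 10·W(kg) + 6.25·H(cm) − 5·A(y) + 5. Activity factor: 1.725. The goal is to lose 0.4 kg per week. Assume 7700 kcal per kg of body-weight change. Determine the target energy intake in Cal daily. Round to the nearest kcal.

3752 Cal daily

Mifflin-St Jeor (male): BMR = 10(138) + 6.25(192) − 5(31) + 5 = 1380 + 1200 − 155 + 5 = 2430 kcal/day.
TEE = 2430 × 1.725 = 4191.75 kcal/day.
Required daily deficit = 0.4 × 7700 ÷ 7 = 440 kcal/day.
Target intake = 4191.75 − 440 = 3751.75 kcal/day.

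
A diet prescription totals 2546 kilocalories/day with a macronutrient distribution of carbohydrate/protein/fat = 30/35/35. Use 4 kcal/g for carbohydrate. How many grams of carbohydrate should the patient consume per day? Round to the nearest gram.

191 g/day

Carbohydrate energy = 30% × 2546 = 763.8 kcal.
At 4 kcal/g: 763.8 ÷ 4 = 190.95 g.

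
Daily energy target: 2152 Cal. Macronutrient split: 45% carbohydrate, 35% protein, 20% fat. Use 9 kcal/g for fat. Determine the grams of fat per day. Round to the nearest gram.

Fat energy = 20% × 2152 = 430.4 kcal.
At 9 kcal/g: 430.4 ÷ 9 = 47.8222 g.

48 g/day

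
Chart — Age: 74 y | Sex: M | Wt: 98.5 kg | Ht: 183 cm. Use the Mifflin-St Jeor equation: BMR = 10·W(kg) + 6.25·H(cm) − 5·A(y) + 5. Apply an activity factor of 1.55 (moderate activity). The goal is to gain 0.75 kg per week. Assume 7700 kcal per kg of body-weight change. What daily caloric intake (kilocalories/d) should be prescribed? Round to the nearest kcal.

3559 kilocalories/d

Mifflin-St Jeor (male): BMR = 10(98.5) + 6.25(183) − 5(74) + 5 = 985 + 1143.75 − 370 + 5 = 1763.75 kcal/day.
TEE = 1763.75 × 1.55 = 2733.8125 kcal/day.
Required daily surplus = 0.75 × 7700 ÷ 7 = 825 kcal/day.
Target intake = 2733.8125 + 825 = 3558.8125 kcal/day.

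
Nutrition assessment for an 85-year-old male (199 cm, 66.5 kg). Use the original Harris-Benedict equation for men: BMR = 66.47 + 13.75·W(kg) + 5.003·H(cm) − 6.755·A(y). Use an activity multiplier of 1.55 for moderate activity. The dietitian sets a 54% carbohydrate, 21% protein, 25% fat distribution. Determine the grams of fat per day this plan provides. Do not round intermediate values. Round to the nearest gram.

60 g/day

Harris-Benedict: BMR = 66.47 + 13.75(66.5) + 5.003(199) − 6.755(85) = 1402.267 kcal/day.
TEE = 1402.267 × 1.55 = 2173.5139 kcal/day.
Fat energy = 25% × 2173.5139 = 543.3785 kcal.
Fat = 543.3785 ÷ 9 kcal/g = 60.3754 g.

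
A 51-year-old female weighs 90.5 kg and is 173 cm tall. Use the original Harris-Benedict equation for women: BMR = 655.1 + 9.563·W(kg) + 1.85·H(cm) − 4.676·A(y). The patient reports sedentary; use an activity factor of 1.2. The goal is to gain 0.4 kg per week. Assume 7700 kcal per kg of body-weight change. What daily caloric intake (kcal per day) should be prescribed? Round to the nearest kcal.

2363 kcal per day

Harris-Benedict: BMR = 655.1 + 9.563(90.5) + 1.85(173) − 4.676(51) = 1602.1255 kcal/day.
TEE = 1602.1255 × 1.2 = 1922.5506 kcal/day.
Required daily surplus = 0.4 × 7700 ÷ 7 = 440 kcal/day.
Target intake = 1922.5506 + 440 = 2362.5506 kcal/day.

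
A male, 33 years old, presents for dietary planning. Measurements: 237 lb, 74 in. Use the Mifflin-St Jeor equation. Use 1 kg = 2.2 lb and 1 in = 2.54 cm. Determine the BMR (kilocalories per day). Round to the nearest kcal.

Convert to metric: weight = 237 ÷ 2.2 = 107.7273 kg; height = 74 × 2.54 = 187.96 cm.
Mifflin-St Jeor (male): BMR = 10(107.7273) + 6.25(187.96) − 5(33) + 5 = 1077.2727 + 1174.75 − 165 + 5 = 2092.0227 kcal/day.

2092 kilocalories per day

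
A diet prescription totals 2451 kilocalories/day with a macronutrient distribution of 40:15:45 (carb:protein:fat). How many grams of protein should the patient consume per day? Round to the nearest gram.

Protein energy = 15% × 2451 = 367.65 kcal.
At 4 kcal/g: 367.65 ÷ 4 = 91.9125 g.

92 g/day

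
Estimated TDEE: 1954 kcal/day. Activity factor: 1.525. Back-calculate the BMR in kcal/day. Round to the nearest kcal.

BMR = TEE ÷ activity factor = 1954 ÷ 1.525 = 1281.3115 kcal/day.

1281 kcal/day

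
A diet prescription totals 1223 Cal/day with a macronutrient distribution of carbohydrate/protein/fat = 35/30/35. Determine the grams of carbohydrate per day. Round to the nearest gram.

107 g/day

Carbohydrate energy = 35% × 1223 = 428.05 kcal.
At 4 kcal/g: 428.05 ÷ 4 = 107.0125 g.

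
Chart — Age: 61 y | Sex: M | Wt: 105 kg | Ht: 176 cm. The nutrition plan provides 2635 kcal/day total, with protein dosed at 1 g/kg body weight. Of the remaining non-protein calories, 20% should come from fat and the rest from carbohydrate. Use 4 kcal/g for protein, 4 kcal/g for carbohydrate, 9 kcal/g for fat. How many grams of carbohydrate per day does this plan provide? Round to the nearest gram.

443 g/day

Protein = 1 × 105 = 105 g → 105 × 4 = 420 kcal.
Non-protein calories = 2635 − 420 = 2215 kcal.
Fat: 20% × 2215 = 443 kcal; carbohydrate: 1772 kcal.
Carbohydrate: 1772 kcal ÷ 4 kcal/g = 443 g.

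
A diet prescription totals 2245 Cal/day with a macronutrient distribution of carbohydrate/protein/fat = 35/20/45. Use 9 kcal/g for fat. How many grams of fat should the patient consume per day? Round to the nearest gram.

Fat energy = 45% × 2245 = 1010.25 kcal.
At 9 kcal/g: 1010.25 ÷ 9 = 112.25 g.

112 g/day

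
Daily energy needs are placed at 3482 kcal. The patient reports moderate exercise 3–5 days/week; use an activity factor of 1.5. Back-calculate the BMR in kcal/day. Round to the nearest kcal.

BMR = TEE ÷ activity factor = 3482 ÷ 1.5 = 2321.3333 kcal/day.

2321 kcal/day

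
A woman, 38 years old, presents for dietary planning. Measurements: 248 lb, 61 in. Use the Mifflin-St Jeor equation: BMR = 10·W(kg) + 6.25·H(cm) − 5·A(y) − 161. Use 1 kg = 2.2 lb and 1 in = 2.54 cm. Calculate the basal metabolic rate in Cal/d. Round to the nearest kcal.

Convert to metric: weight = 248 ÷ 2.2 = 112.7273 kg; height = 61 × 2.54 = 154.94 cm.
Mifflin-St Jeor (female): BMR = 10(112.7273) + 6.25(154.94) − 5(38) − 161 = 1127.2727 + 968.375 − 190 − 161 = 1744.6477 kcal/day.

1745 Cal/d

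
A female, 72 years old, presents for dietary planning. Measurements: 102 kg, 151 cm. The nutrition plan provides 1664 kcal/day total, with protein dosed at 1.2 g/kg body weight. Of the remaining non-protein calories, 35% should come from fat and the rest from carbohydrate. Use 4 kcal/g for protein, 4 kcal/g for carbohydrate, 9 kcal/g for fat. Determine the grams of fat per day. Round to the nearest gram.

46 g/day

Protein = 1.2 × 102 = 122.4 g → 122.4 × 4 = 489.6 kcal.
Non-protein calories = 1664 − 489.6 = 1174.4 kcal.
Fat: 35% × 1174.4 = 411.04 kcal; carbohydrate: 763.36 kcal.
Fat: 411.04 kcal ÷ 9 kcal/g = 45.6711 g.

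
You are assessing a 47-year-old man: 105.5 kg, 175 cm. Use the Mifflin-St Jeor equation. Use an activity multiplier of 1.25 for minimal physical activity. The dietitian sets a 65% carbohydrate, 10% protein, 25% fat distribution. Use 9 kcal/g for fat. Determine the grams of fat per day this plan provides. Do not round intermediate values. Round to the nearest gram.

Mifflin-St Jeor (male): BMR = 10(105.5) + 6.25(175) − 5(47) + 5 = 1055 + 1093.75 − 235 + 5 = 1918.75 kcal/day.
TEE = 1918.75 × 1.25 = 2398.4375 kcal/day.
Fat energy = 25% × 2398.4375 = 599.6094 kcal.
Fat = 599.6094 ÷ 9 kcal/g = 66.6233 g.

67 g/day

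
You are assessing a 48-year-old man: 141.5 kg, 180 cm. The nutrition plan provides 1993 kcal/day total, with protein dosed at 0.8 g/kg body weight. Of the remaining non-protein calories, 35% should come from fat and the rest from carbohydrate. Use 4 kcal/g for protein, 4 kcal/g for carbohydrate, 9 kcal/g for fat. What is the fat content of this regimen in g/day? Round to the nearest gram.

60 g/day

Protein = 0.8 × 141.5 = 113.2 g → 113.2 × 4 = 452.8 kcal.
Non-protein calories = 1993 − 452.8 = 1540.2 kcal.
Fat: 35% × 1540.2 = 539.07 kcal; carbohydrate: 1001.13 kcal.
Fat: 539.07 kcal ÷ 9 kcal/g = 59.8967 g.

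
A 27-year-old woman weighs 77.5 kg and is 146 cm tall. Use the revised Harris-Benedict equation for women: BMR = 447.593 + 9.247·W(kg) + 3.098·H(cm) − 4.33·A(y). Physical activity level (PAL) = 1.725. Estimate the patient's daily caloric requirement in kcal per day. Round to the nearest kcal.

Harris-Benedict: BMR = 447.593 + 9.247(77.5) + 3.098(146) − 4.33(27) = 1499.6335 kcal/day.
TEE = BMR × activity factor = 1499.6335 × 1.725 = 2586.8678 kcal/day.

2587 kcal per day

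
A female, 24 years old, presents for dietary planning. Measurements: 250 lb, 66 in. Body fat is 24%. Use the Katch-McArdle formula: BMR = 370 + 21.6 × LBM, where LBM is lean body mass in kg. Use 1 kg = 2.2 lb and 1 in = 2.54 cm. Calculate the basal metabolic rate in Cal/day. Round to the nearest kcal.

2235 Cal/day

Convert to metric: weight = 250 ÷ 2.2 = 113.6364 kg; height = 66 × 2.54 = 167.64 cm.
LBM = 113.6364 × (1 − 0.24) = 86.3636 kg. Katch-McArdle: BMR = 370 + 21.6 × 86.3636 = 2235.4545 kcal/day.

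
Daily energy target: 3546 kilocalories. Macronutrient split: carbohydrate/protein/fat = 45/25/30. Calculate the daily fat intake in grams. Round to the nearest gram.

Fat energy = 30% × 3546 = 1063.8 kcal.
At 9 kcal/g: 1063.8 ÷ 9 = 118.2 g.

118 g/day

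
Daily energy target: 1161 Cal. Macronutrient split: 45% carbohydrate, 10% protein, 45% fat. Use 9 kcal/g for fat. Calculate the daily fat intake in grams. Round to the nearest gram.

Fat energy = 45% × 1161 = 522.45 kcal.
At 9 kcal/g: 522.45 ÷ 9 = 58.05 g.

58 g/day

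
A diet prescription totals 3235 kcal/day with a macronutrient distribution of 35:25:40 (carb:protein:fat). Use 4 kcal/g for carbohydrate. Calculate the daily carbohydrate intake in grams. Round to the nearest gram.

283 g/day

Carbohydrate energy = 35% × 3235 = 1132.25 kcal.
At 4 kcal/g: 1132.25 ÷ 4 = 283.0625 g.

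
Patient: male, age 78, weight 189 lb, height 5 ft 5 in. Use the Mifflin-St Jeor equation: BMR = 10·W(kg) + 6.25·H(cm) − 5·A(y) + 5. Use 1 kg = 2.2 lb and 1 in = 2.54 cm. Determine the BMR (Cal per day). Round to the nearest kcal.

Convert to metric: weight = 189 ÷ 2.2 = 85.9091 kg; height = (5×12 + 5) × 2.54 = 65 × 2.54 = 165.1 cm.
Mifflin-St Jeor (male): BMR = 10(85.9091) + 6.25(165.1) − 5(78) + 5 = 859.0909 + 1031.875 − 390 + 5 = 1505.9659 kcal/day.

1506 Cal per day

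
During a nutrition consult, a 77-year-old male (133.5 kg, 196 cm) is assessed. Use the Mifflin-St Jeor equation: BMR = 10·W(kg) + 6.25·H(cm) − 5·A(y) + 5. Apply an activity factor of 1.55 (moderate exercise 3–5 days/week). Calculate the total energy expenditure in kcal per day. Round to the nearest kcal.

Mifflin-St Jeor (male): BMR = 10(133.5) + 6.25(196) − 5(77) + 5 = 1335 + 1225 − 385 + 5 = 2180 kcal/day.
TEE = BMR × activity factor = 2180 × 1.55 = 3379 kcal/day.

3379 kcal per day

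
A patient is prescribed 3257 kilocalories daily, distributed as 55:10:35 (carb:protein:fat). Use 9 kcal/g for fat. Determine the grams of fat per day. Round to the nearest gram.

127 g/day

Fat energy = 35% × 3257 = 1139.95 kcal.
At 9 kcal/g: 1139.95 ÷ 9 = 126.6611 g.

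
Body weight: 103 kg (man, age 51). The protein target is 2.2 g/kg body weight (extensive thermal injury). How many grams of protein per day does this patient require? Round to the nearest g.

227 g/day

Protein = 2.2 g/kg × 103 kg = 226.6 g/day.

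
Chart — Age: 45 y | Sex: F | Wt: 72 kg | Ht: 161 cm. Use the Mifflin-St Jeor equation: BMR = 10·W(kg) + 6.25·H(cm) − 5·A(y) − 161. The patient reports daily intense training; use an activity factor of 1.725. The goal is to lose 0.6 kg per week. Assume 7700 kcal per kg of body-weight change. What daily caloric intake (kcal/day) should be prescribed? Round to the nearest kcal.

1652 kcal/day

Mifflin-St Jeor (female): BMR = 10(72) + 6.25(161) − 5(45) − 161 = 720 + 1006.25 − 225 − 161 = 1340.25 kcal/day.
TEE = 1340.25 × 1.725 = 2311.9313 kcal/day.
Required daily deficit = 0.6 × 7700 ÷ 7 = 660 kcal/day.
Target intake = 2311.9313 − 660 = 1651.9313 kcal/day.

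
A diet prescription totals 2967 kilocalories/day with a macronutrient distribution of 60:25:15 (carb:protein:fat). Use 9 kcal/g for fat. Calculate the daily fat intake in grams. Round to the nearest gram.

Fat energy = 15% × 2967 = 445.05 kcal.
At 9 kcal/g: 445.05 ÷ 9 = 49.45 g.

49 g/day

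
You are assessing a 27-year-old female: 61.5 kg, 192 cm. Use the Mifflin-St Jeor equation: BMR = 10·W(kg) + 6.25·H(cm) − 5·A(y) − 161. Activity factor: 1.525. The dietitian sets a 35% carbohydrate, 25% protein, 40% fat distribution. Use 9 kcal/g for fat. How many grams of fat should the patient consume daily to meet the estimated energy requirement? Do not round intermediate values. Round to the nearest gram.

103 g/day

Mifflin-St Jeor (female): BMR = 10(61.5) + 6.25(192) − 5(27) − 161 = 615 + 1200 − 135 − 161 = 1519 kcal/day.
TEE = 1519 × 1.525 = 2316.475 kcal/day.
Fat energy = 40% × 2316.475 = 926.59 kcal.
Fat = 926.59 ÷ 9 kcal/g = 102.9544 g.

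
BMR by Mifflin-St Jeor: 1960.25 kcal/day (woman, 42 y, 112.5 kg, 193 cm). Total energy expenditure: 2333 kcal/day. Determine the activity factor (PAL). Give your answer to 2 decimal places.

Activity factor = TEE ÷ BMR = 2333 ÷ 1960.25 = 1.19.

1.19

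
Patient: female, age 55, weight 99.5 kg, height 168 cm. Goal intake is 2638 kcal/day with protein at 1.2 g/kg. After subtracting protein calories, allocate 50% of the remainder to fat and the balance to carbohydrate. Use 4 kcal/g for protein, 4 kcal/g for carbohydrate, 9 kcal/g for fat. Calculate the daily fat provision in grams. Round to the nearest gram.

120 g/day

Protein = 1.2 × 99.5 = 119.4 g → 119.4 × 4 = 477.6 kcal.
Non-protein calories = 2638 − 477.6 = 2160.4 kcal.
Fat: 50% × 2160.4 = 1080.2 kcal; carbohydrate: 1080.2 kcal.
Fat: 1080.2 kcal ÷ 9 kcal/g = 120.0222 g.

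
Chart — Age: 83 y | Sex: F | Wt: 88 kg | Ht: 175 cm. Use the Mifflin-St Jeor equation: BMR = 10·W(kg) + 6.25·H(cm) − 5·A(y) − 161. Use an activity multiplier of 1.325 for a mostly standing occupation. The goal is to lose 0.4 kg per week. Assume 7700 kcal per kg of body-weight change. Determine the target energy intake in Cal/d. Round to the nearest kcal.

1412 Cal/d

Mifflin-St Jeor (female): BMR = 10(88) + 6.25(175) − 5(83) − 161 = 880 + 1093.75 − 415 − 161 = 1397.75 kcal/day.
TEE = 1397.75 × 1.325 = 1852.0188 kcal/day.
Required daily deficit = 0.4 × 7700 ÷ 7 = 440 kcal/day.
Target intake = 1852.0188 − 440 = 1412.0188 kcal/day.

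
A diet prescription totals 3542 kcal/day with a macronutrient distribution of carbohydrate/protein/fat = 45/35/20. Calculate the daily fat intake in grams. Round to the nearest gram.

Fat energy = 20% × 3542 = 708.4 kcal.
At 9 kcal/g: 708.4 ÷ 9 = 78.7111 g.

79 g/day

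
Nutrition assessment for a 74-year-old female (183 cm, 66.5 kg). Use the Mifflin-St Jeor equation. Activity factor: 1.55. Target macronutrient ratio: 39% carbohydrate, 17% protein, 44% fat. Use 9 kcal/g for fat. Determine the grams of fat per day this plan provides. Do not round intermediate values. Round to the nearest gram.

Mifflin-St Jeor (female): BMR = 10(66.5) + 6.25(183) − 5(74) − 161 = 665 + 1143.75 − 370 − 161 = 1277.75 kcal/day.
TEE = 1277.75 × 1.55 = 1980.5125 kcal/day.
Fat energy = 44% × 1980.5125 = 871.4255 kcal.
Fat = 871.4255 ÷ 9 kcal/g = 96.8251 g.

97 g/day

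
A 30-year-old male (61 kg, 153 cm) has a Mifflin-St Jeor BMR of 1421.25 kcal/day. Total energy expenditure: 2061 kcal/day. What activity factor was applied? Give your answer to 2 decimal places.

Activity factor = TEE ÷ BMR = 2061 ÷ 1421.25 = 1.45.

1.45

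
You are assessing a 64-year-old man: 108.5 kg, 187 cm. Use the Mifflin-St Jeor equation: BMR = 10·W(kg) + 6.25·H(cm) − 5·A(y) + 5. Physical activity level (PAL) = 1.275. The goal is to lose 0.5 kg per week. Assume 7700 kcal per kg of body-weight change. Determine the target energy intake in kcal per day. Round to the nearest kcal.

Mifflin-St Jeor (male): BMR = 10(108.5) + 6.25(187) − 5(64) + 5 = 1085 + 1168.75 − 320 + 5 = 1938.75 kcal/day.
TEE = 1938.75 × 1.275 = 2471.9063 kcal/day.
Required daily deficit = 0.5 × 7700 ÷ 7 = 550 kcal/day.
Target intake = 2471.9063 − 550 = 1921.9063 kcal/day.

1922 kcal per day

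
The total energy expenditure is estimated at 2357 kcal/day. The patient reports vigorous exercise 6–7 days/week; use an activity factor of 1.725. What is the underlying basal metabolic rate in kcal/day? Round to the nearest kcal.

1366 kcal/day

BMR = TEE ÷ activity factor = 2357 ÷ 1.725 = 1366.3768 kcal/day.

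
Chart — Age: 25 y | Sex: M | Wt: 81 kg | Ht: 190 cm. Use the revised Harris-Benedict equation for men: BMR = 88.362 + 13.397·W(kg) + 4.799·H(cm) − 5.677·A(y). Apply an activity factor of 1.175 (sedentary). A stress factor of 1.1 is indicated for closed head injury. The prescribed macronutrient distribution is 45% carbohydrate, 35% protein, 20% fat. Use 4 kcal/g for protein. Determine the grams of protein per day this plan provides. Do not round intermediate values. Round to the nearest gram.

220 g/day

Harris-Benedict: BMR = 88.362 + 13.397(81) + 4.799(190) − 5.677(25) = 1943.404 kcal/day.
TEE = 1943.404 × 1.175 = 2283.4997 kcal/day.
With stress factor 1.1: 2283.4997 × 1.1 = 2511.8497 kcal/day.
Protein energy = 35% × 2511.8497 = 879.1474 kcal.
Protein = 879.1474 ÷ 4 kcal/g = 219.7868 g.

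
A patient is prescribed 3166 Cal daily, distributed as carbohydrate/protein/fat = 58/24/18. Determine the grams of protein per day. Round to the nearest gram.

190 g/day

Protein energy = 24% × 3166 = 759.84 kcal.
At 4 kcal/g: 759.84 ÷ 4 = 189.96 g.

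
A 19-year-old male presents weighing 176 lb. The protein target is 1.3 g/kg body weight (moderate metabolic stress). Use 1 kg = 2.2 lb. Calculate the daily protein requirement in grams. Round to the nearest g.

104 g/day

Weight in kg = 176 ÷ 2.2 = 80 kg.
Protein = 1.3 g/kg × 80 kg = 104 g/day.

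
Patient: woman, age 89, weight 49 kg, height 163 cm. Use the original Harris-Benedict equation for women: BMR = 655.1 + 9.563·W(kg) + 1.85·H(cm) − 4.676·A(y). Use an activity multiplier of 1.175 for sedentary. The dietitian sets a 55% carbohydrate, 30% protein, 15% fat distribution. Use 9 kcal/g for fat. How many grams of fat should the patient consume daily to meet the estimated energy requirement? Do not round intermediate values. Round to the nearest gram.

Harris-Benedict: BMR = 655.1 + 9.563(49) + 1.85(163) − 4.676(89) = 1009.073 kcal/day.
TEE = 1009.073 × 1.175 = 1185.6608 kcal/day.
Fat energy = 15% × 1185.6608 = 177.8491 kcal.
Fat = 177.8491 ÷ 9 kcal/g = 19.761 g.

20 g/day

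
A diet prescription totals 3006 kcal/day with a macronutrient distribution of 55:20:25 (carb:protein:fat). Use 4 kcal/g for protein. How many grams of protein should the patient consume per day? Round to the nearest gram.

150 g/day

Protein energy = 20% × 3006 = 601.2 kcal.
At 4 kcal/g: 601.2 ÷ 4 = 150.3 g.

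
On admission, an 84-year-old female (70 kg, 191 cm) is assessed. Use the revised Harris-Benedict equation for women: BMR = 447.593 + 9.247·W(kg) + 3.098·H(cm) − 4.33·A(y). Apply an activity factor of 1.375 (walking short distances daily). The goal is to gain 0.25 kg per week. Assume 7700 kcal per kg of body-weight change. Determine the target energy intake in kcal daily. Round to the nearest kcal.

2094 kcal daily

Harris-Benedict: BMR = 447.593 + 9.247(70) + 3.098(191) − 4.33(84) = 1322.881 kcal/day.
TEE = 1322.881 × 1.375 = 1818.9614 kcal/day.
Required daily surplus = 0.25 × 7700 ÷ 7 = 275 kcal/day.
Target intake = 1818.9614 + 275 = 2093.9614 kcal/day.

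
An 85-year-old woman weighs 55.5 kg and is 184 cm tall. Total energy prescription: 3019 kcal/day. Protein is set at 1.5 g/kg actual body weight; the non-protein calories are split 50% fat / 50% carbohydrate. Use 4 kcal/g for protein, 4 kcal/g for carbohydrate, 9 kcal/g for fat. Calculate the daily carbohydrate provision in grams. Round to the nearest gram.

Protein = 1.5 × 55.5 = 83.25 g → 83.25 × 4 = 333 kcal.
Non-protein calories = 3019 − 333 = 2686 kcal.
Fat: 50% × 2686 = 1343 kcal; carbohydrate: 1343 kcal.
Carbohydrate: 1343 kcal ÷ 4 kcal/g = 335.75 g.

336 g/day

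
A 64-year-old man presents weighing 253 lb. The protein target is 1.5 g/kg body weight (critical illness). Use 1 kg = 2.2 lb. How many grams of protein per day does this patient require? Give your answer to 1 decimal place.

Weight in kg = 253 ÷ 2.2 = 115 kg.
Protein = 1.5 g/kg × 115 kg = 172.5 g/day.

172.5 g/day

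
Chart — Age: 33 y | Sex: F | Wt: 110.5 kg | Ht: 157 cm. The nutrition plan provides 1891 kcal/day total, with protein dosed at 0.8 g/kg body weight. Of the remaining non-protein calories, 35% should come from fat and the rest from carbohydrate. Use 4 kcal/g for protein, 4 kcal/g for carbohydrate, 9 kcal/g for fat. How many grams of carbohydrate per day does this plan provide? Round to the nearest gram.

250 g/day

Protein = 0.8 × 110.5 = 88.4 g → 88.4 × 4 = 353.6 kcal.
Non-protein calories = 1891 − 353.6 = 1537.4 kcal.
Fat: 35% × 1537.4 = 538.09 kcal; carbohydrate: 999.31 kcal.
Carbohydrate: 999.31 kcal ÷ 4 kcal/g = 249.8275 g.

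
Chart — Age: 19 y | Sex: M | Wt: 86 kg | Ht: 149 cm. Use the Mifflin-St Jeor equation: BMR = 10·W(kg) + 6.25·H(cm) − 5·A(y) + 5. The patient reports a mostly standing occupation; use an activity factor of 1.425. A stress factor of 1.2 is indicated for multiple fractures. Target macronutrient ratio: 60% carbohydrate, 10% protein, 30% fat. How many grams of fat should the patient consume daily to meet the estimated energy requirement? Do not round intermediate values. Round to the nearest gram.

97 g/day

Mifflin-St Jeor (male): BMR = 10(86) + 6.25(149) − 5(19) + 5 = 860 + 931.25 − 95 + 5 = 1701.25 kcal/day.
TEE = 1701.25 × 1.425 = 2424.2813 kcal/day.
With stress factor 1.2: 2424.2813 × 1.2 = 2909.1375 kcal/day.
Fat energy = 30% × 2909.1375 = 872.7413 kcal.
Fat = 872.7413 ÷ 9 kcal/g = 96.9713 g.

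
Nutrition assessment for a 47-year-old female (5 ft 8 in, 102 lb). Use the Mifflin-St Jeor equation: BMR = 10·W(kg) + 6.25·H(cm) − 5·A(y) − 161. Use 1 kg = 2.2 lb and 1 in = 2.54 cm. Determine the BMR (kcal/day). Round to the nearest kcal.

1147 kcal/day

Convert to metric: weight = 102 ÷ 2.2 = 46.3636 kg; height = (5×12 + 8) × 2.54 = 68 × 2.54 = 172.72 cm.
Mifflin-St Jeor (female): BMR = 10(46.3636) + 6.25(172.72) − 5(47) − 161 = 463.6364 + 1079.5 − 235 − 161 = 1147.1364 kcal/day.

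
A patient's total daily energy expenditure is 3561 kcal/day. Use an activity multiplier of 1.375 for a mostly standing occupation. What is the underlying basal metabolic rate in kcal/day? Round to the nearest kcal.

2590 kcal/day

BMR = TEE ÷ activity factor = 3561 ÷ 1.375 = 2589.8182 kcal/day.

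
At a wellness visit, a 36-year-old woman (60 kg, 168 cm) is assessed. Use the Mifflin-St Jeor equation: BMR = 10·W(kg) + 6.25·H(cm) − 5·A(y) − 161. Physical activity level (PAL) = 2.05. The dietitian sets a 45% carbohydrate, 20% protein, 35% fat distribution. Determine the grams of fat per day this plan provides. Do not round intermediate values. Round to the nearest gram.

Mifflin-St Jeor (female): BMR = 10(60) + 6.25(168) − 5(36) − 161 = 600 + 1050 − 180 − 161 = 1309 kcal/day.
TEE = 1309 × 2.05 = 2683.45 kcal/day.
Fat energy = 35% × 2683.45 = 939.2075 kcal.
Fat = 939.2075 ÷ 9 kcal/g = 104.3564 g.

104 g/day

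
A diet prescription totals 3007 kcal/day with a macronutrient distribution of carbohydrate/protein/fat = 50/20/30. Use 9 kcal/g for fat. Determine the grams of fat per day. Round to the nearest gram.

Fat energy = 30% × 3007 = 902.1 kcal.
At 9 kcal/g: 902.1 ÷ 9 = 100.2333 g.

100 g/day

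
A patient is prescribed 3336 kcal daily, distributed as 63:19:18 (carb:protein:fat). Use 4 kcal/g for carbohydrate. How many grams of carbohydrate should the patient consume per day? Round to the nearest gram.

525 g/day

Carbohydrate energy = 63% × 3336 = 2101.68 kcal.
At 4 kcal/g: 2101.68 ÷ 4 = 525.42 g.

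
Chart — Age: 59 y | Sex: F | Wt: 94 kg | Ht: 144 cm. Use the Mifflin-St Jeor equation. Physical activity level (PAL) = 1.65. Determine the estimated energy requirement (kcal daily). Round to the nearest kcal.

2284 kcal daily

Mifflin-St Jeor (female): BMR = 10(94) + 6.25(144) − 5(59) − 161 = 940 + 900 − 295 − 161 = 1384 kcal/day.
TEE = BMR × activity factor = 1384 × 1.65 = 2283.6 kcal/day.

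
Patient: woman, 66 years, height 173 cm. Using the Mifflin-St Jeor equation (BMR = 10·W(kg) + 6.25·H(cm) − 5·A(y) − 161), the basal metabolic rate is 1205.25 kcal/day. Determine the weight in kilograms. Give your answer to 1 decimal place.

1205.25 = 10·W + 6.25(173) − 5(66) − 161
10·W = 1205.25 − 590.25 = 615, so W = 61.5 kg.

61.5 kg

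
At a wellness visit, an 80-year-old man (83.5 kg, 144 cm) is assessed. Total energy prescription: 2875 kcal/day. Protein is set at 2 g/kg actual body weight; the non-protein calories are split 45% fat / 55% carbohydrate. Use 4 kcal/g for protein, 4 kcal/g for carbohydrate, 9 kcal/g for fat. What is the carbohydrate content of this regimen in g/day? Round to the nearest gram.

303 g/day

Protein = 2 × 83.5 = 167 g → 167 × 4 = 668 kcal.
Non-protein calories = 2875 − 668 = 2207 kcal.
Fat: 45% × 2207 = 993.15 kcal; carbohydrate: 1213.85 kcal.
Carbohydrate: 1213.85 kcal ÷ 4 kcal/g = 303.4625 g.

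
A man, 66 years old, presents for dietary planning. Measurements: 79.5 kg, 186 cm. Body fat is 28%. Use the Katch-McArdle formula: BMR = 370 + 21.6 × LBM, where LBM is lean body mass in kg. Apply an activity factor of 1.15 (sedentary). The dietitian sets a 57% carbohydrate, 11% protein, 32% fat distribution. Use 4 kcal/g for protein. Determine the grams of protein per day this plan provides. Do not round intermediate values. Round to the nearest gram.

51 g/day

LBM = 79.5 × (1 − 0.28) = 57.24 kg. Katch-McArdle: BMR = 370 + 21.6 × 57.24 = 1606.384 kcal/day.
TEE = 1606.384 × 1.15 = 1847.3416 kcal/day.
Protein energy = 11% × 1847.3416 = 203.2076 kcal.
Protein = 203.2076 ÷ 4 kcal/g = 50.8019 g.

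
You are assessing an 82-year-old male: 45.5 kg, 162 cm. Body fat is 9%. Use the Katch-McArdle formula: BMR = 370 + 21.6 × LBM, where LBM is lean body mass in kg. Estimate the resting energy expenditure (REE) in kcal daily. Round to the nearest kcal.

LBM = 45.5 × (1 − 0.09) = 41.405 kg. Katch-McArdle: BMR = 370 + 21.6 × 41.405 = 1264.348 kcal/day.

1264 kcal daily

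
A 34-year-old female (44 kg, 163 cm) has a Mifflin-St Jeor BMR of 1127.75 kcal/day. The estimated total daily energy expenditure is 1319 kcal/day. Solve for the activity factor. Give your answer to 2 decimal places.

Activity factor = TEE ÷ BMR = 1319 ÷ 1127.75 = 1.17.

1.17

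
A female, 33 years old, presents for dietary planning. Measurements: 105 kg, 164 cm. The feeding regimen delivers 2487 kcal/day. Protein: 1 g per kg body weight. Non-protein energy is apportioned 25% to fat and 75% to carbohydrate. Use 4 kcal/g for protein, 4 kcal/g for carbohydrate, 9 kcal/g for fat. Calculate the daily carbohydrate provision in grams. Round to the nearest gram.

388 g/day

Protein = 1 × 105 = 105 g → 105 × 4 = 420 kcal.
Non-protein calories = 2487 − 420 = 2067 kcal.
Fat: 25% × 2067 = 516.75 kcal; carbohydrate: 1550.25 kcal.
Carbohydrate: 1550.25 kcal ÷ 4 kcal/g = 387.5625 g.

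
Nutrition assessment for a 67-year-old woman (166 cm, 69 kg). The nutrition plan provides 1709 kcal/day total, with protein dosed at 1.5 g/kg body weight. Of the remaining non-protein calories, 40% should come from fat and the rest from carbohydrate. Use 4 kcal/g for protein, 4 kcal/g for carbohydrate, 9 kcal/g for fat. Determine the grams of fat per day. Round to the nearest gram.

Protein = 1.5 × 69 = 103.5 g → 103.5 × 4 = 414 kcal.
Non-protein calories = 1709 − 414 = 1295 kcal.
Fat: 40% × 1295 = 518 kcal; carbohydrate: 777 kcal.
Fat: 518 kcal ÷ 9 kcal/g = 57.5556 g.

58 g/day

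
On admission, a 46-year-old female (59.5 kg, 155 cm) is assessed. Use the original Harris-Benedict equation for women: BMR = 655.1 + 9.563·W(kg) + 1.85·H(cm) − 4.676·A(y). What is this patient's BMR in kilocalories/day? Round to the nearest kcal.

Harris-Benedict: BMR = 655.1 + 9.563(59.5) + 1.85(155) − 4.676(46) = 1295.7525 kcal/day.

1296 kilocalories/day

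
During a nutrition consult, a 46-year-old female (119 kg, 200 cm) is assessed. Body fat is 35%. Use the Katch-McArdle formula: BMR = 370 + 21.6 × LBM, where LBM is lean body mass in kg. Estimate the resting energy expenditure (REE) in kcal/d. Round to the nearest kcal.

LBM = 119 × (1 − 0.35) = 77.35 kg. Katch-McArdle: BMR = 370 + 21.6 × 77.35 = 2040.76 kcal/day.

2041 kcal/d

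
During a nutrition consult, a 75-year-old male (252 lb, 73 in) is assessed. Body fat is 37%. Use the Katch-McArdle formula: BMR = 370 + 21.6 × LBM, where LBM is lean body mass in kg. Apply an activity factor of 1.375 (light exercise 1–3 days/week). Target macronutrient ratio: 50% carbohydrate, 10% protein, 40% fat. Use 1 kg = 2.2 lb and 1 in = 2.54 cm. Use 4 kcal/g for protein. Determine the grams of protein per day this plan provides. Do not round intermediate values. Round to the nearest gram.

66 g/day

Convert to metric: weight = 252 ÷ 2.2 = 114.5455 kg; height = 73 × 2.54 = 185.42 cm.
LBM = 114.5455 × (1 − 0.37) = 72.1636 kg. Katch-McArdle: BMR = 370 + 21.6 × 72.1636 = 1928.7345 kcal/day.
TEE = 1928.7345 × 1.375 = 2652.01 kcal/day.
Protein energy = 10% × 2652.01 = 265.201 kcal.
Protein = 265.201 ÷ 4 kcal/g = 66.3002 g.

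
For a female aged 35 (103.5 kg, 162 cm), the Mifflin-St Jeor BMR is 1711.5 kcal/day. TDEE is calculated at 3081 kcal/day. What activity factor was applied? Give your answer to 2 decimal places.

Activity factor = TEE ÷ BMR = 3081 ÷ 1711.5 = 1.8.

1.80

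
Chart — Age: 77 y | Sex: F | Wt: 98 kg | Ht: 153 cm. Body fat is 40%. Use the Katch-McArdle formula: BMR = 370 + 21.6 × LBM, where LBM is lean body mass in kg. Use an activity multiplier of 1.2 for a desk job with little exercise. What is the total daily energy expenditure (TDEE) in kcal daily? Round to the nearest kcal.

LBM = 98 × (1 − 0.4) = 58.8 kg. Katch-McArdle: BMR = 370 + 21.6 × 58.8 = 1640.08 kcal/day.
TEE = BMR × activity factor = 1640.08 × 1.2 = 1968.096 kcal/day.

1968 kcal daily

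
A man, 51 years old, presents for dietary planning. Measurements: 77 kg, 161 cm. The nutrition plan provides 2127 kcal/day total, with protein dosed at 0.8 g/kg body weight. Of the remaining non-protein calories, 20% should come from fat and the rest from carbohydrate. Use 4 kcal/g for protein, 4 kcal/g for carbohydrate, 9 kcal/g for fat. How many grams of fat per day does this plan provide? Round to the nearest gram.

Protein = 0.8 × 77 = 61.6 g → 61.6 × 4 = 246.4 kcal.
Non-protein calories = 2127 − 246.4 = 1880.6 kcal.
Fat: 20% × 1880.6 = 376.12 kcal; carbohydrate: 1504.48 kcal.
Fat: 376.12 kcal ÷ 9 kcal/g = 41.7911 g.

42 g/day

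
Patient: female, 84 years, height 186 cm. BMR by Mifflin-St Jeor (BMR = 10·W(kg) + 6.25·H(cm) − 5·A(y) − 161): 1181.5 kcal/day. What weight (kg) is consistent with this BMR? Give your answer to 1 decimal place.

60.0 kg

1181.5 = 10·W + 6.25(186) − 5(84) − 161
10·W = 1181.5 − 581.5 = 600, so W = 60 kg.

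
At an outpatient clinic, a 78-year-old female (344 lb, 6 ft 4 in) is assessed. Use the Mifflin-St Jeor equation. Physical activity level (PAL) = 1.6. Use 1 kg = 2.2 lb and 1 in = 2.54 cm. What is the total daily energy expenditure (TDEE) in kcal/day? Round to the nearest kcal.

3551 kcal/day

Convert to metric: weight = 344 ÷ 2.2 = 156.3636 kg; height = (6×12 + 4) × 2.54 = 76 × 2.54 = 193.04 cm.
Mifflin-St Jeor (female): BMR = 10(156.3636) + 6.25(193.04) − 5(78) − 161 = 1563.6364 + 1206.5 − 390 − 161 = 2219.1364 kcal/day.
TEE = BMR × activity factor = 2219.1364 × 1.6 = 3550.6182 kcal/day.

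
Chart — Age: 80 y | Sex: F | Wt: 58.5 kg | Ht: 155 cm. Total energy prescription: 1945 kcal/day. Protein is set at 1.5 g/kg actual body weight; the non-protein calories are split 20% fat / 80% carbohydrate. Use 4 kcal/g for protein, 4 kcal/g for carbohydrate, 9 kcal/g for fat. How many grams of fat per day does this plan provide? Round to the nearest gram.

35 g/day

Protein = 1.5 × 58.5 = 87.75 g → 87.75 × 4 = 351 kcal.
Non-protein calories = 1945 − 351 = 1594 kcal.
Fat: 20% × 1594 = 318.8 kcal; carbohydrate: 1275.2 kcal.
Fat: 318.8 kcal ÷ 9 kcal/g = 35.4222 g.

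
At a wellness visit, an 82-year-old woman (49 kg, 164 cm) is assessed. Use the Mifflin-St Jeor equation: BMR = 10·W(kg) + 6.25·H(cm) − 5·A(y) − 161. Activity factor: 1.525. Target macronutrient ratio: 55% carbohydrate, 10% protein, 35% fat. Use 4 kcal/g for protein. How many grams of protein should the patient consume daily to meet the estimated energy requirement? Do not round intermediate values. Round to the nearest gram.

36 g/day

Mifflin-St Jeor (female): BMR = 10(49) + 6.25(164) − 5(82) − 161 = 490 + 1025 − 410 − 161 = 944 kcal/day.
TEE = 944 × 1.525 = 1439.6 kcal/day.
Protein energy = 10% × 1439.6 = 143.96 kcal.
Protein = 143.96 ÷ 4 kcal/g = 35.99 g.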